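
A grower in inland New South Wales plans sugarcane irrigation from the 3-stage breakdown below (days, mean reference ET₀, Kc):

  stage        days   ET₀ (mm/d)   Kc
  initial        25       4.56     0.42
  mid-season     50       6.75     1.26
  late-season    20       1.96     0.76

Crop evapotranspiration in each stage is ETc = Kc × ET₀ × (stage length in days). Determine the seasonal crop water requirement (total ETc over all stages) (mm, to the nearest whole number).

503 mm

initial: 0.42 × 4.56 × 25 = 47.88 mm
mid-season: 1.26 × 6.75 × 50 = 425.25 mm
late-season: 0.76 × 1.96 × 20 = 29.79 mm
Seasonal total = 502.92 mm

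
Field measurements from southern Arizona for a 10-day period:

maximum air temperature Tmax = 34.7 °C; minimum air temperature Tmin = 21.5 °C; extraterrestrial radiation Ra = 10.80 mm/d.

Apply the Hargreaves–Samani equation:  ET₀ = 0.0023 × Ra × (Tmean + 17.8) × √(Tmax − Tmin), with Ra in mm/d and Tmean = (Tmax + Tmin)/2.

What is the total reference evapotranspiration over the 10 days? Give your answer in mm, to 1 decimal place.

Tmean = (34.7 + 21.5)/2 = 28.10 °C
ET₀ = 0.0023 × 10.80 × (28.10 + 17.8) × √13.2 = 0.0023 × 10.80 × 45.90 × 3.6332 = 4.1424 mm/d
Over 10 days: 4.1424 × 10 = 41.424 mm

41.4 mm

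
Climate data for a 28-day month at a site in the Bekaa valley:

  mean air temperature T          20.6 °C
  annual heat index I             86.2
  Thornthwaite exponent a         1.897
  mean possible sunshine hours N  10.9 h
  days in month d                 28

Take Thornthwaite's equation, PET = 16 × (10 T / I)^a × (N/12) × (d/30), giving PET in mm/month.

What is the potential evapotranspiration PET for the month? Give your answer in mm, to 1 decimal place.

10T/I = 10 × 20.6 / 86.2 = 2.3898
(10T/I)^a = 2.3898^1.897 = 5.2210
Uncorrected PET = 16 × 5.2210 = 83.536 mm
Correction = (N/12)(d/30) = (10.9/12)(28/30) = 0.8478
PET = 83.536 × 0.8478 = 70.822 mm/month

70.8 mm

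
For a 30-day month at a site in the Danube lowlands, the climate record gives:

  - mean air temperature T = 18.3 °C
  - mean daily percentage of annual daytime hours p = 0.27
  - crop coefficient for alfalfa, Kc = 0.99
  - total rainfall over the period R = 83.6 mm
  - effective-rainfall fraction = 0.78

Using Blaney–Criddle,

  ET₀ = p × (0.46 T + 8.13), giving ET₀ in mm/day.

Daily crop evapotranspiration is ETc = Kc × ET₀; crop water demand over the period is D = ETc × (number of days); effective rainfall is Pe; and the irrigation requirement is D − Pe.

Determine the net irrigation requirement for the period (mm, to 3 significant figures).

67.5 mm

ET₀ = 0.27 × (0.46 × 18.3 + 8.13) = 0.27 × 16.548 = 4.4680 mm/d
ETc = Kc × ET₀ = 0.99 × 4.4680 = 4.4233 mm/d
Crop demand D = ETc × 30 d = 4.4233 × 30 = 132.699 mm
Pe = 0.78 × 83.6 = 65.208 mm
D − Pe = 132.699 − 65.208 = 67.491 mm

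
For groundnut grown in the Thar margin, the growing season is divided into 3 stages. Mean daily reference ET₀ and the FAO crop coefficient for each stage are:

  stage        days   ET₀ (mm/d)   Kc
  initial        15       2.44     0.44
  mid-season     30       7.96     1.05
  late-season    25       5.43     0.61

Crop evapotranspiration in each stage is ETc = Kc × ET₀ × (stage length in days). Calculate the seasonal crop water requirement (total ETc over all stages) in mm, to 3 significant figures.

initial: 0.44 × 2.44 × 15 = 16.10 mm
mid-season: 1.05 × 7.96 × 30 = 250.74 mm
late-season: 0.61 × 5.43 × 25 = 82.81 mm
Seasonal total = 349.65 mm

350 mm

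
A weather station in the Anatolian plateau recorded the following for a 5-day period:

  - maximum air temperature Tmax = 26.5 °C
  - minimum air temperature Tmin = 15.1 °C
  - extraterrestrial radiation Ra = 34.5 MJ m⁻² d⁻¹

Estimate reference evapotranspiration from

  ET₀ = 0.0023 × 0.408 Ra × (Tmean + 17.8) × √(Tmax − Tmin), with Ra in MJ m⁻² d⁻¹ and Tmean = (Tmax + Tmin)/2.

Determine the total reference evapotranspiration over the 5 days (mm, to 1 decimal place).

21.1 mm

Tmean = (26.5 + 15.1)/2 = 20.80 °C
0.408 Ra = 0.408 × 34.5 = 14.0760 mm/d equivalent
ET₀ = 0.0023 × 14.0760 × (20.80 + 17.8) × √11.4 = 0.0023 × 14.0760 × 38.60 × 3.3764 = 4.2194 mm/d
Over 5 days: 4.2194 × 5 = 21.097 mm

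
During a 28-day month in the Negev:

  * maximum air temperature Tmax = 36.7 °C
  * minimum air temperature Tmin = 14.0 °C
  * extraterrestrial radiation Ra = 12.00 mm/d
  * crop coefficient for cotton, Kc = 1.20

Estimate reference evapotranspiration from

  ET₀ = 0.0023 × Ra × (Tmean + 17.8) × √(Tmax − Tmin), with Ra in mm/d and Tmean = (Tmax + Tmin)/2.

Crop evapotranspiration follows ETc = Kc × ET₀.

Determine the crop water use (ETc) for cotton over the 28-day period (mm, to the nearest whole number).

Tmean = (36.7 + 14.0)/2 = 25.35 °C
ET₀ = 0.0023 × 12.00 × (25.35 + 17.8) × √22.7 = 0.0023 × 12.00 × 43.15 × 4.7645 = 5.6742 mm/d
ETc = Kc × ET₀ = 1.20 × 5.6742 = 6.8090 mm/d
Over 28 days: 6.8090 × 28 = 190.652 mm

191 mm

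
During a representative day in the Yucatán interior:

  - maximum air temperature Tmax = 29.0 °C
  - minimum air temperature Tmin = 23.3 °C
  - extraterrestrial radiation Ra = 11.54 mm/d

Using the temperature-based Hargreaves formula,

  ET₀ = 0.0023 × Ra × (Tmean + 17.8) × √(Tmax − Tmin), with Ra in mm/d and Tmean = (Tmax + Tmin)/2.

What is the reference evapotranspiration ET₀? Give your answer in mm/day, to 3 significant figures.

2.79 mm/day

Tmean = (29.0 + 23.3)/2 = 26.15 °C
ET₀ = 0.0023 × 11.54 × (26.15 + 17.8) × √5.7 = 0.0023 × 11.54 × 43.95 × 2.3875 = 2.7851 mm/d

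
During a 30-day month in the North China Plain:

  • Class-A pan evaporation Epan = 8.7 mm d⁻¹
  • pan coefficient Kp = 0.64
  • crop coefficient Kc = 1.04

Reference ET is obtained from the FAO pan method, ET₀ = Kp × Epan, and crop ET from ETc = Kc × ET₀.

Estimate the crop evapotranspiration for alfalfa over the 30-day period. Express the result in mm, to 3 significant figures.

174 mm

ET₀ = 0.64 × 8.7 = 5.5680 mm/d
ETc = Kc × ET₀ = 1.04 × 5.5680 = 5.7907 mm/d
Over 30 days: 5.7907 × 30 = 173.721 mm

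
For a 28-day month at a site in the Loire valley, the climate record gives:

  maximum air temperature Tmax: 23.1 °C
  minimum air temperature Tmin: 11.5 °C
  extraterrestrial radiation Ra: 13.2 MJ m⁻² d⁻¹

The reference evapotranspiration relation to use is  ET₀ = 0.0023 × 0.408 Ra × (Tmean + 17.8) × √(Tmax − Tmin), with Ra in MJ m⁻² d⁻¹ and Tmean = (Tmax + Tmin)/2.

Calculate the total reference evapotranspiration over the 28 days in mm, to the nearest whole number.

Tmean = (23.1 + 11.5)/2 = 17.30 °C
0.408 Ra = 0.408 × 13.2 = 5.3856 mm/d equivalent
ET₀ = 0.0023 × 5.3856 × (17.30 + 17.8) × √11.6 = 0.0023 × 5.3856 × 35.10 × 3.4059 = 1.4808 mm/d
Over 28 days: 1.4808 × 28 = 41.462 mm

41 mm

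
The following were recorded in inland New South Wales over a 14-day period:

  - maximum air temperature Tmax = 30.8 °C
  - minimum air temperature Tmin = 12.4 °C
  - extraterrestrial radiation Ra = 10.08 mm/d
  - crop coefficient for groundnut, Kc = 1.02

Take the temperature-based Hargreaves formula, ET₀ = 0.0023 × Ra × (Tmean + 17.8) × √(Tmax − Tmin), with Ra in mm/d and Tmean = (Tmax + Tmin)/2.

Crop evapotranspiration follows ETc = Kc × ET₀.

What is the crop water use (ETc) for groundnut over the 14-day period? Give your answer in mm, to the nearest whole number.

Tmean = (30.8 + 12.4)/2 = 21.60 °C
ET₀ = 0.0023 × 10.08 × (21.60 + 17.8) × √18.4 = 0.0023 × 10.08 × 39.40 × 4.2895 = 3.9182 mm/d
ETc = Kc × ET₀ = 1.02 × 3.9182 = 3.9966 mm/d
Over 14 days: 3.9966 × 14 = 55.952 mm

56 mm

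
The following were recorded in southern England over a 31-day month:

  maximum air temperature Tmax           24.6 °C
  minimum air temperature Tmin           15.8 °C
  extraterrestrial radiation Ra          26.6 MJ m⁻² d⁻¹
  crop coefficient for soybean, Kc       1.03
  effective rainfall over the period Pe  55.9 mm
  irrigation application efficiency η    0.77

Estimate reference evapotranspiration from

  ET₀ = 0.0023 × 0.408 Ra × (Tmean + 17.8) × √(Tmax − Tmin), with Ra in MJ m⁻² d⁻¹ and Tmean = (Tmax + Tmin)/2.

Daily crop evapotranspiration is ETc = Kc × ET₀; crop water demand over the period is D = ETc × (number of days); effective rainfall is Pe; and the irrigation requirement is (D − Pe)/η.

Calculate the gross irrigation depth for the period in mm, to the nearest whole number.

44 mm

Tmean = (24.6 + 15.8)/2 = 20.20 °C
0.408 Ra = 0.408 × 26.6 = 10.8528 mm/d equivalent
ET₀ = 0.0023 × 10.8528 × (20.20 + 17.8) × √8.8 = 0.0023 × 10.8528 × 38.00 × 2.9665 = 2.8138 mm/d
ETc = Kc × ET₀ = 1.03 × 2.8138 = 2.8982 mm/d
Crop demand D = ETc × 31 d = 2.8982 × 31 = 89.844 mm
D − Pe = 89.844 − 55.9 = 33.944 mm
Gross irrigation = 33.944 / 0.77 = 44.083 mm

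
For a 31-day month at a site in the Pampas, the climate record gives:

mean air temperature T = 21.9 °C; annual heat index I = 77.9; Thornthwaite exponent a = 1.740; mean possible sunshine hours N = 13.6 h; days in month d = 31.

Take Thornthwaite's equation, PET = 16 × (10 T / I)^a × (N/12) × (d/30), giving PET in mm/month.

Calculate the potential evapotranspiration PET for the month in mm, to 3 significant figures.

113 mm

10T/I = 10 × 21.9 / 77.9 = 2.8113
(10T/I)^a = 2.8113^1.740 = 6.0409
Uncorrected PET = 16 × 6.0409 = 96.654 mm
Correction = (N/12)(d/30) = (13.6/12)(31/30) = 1.1711
PET = 96.654 × 1.1711 = 113.191 mm/month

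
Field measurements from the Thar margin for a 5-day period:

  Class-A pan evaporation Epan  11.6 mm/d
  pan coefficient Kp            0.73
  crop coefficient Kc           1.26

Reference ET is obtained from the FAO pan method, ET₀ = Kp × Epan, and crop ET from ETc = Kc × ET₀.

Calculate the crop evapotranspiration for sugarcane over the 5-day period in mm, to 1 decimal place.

ET₀ = 0.73 × 11.6 = 8.4680 mm/d
ETc = Kc × ET₀ = 1.26 × 8.4680 = 10.6697 mm/d
Over 5 days: 10.6697 × 5 = 53.349 mm

53.3 mm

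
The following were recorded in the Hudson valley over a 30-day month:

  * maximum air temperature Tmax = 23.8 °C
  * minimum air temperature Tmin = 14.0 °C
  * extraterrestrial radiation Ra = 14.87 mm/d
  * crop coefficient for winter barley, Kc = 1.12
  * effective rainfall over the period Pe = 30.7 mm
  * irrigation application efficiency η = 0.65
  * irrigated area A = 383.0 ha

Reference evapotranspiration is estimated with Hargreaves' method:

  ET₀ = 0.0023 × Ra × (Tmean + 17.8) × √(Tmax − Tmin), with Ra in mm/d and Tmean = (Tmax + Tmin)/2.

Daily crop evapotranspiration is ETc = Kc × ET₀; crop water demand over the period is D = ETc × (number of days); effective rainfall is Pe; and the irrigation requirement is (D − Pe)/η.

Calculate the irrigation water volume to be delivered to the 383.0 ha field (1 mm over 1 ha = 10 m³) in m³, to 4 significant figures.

Tmean = (23.8 + 14.0)/2 = 18.90 °C
ET₀ = 0.0023 × 14.87 × (18.90 + 17.8) × √9.8 = 0.0023 × 14.87 × 36.70 × 3.1305 = 3.9293 mm/d
ETc = Kc × ET₀ = 1.12 × 3.9293 = 4.4008 mm/d
Crop demand D = ETc × 30 d = 4.4008 × 30 = 132.024 mm
D − Pe = 132.024 − 30.7 = 101.324 mm
Gross irrigation = 101.324 / 0.65 = 155.883 mm
Volume = 155.883 mm × 383.0 ha × 10 = 597031.9 m³

597000 m³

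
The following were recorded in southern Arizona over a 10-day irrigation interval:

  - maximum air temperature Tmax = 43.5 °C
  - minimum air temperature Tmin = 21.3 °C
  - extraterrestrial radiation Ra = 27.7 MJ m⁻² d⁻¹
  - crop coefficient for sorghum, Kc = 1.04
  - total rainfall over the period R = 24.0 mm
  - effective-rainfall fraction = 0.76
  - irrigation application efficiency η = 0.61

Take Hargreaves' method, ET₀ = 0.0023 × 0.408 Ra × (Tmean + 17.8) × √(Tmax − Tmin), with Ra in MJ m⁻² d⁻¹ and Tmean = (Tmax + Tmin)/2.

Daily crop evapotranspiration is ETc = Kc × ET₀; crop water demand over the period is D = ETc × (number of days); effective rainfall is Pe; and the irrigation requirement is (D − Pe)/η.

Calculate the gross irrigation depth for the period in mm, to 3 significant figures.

Tmean = (43.5 + 21.3)/2 = 32.40 °C
0.408 Ra = 0.408 × 27.7 = 11.3016 mm/d equivalent
ET₀ = 0.0023 × 11.3016 × (32.40 + 17.8) × √22.2 = 0.0023 × 11.3016 × 50.20 × 4.7117 = 6.1482 mm/d
ETc = Kc × ET₀ = 1.04 × 6.1482 = 6.3941 mm/d
Crop demand D = ETc × 10 d = 6.3941 × 10 = 63.941 mm
Pe = 0.76 × 24.0 = 18.240 mm
D − Pe = 63.941 − 18.240 = 45.701 mm
Gross irrigation = 45.701 / 0.61 = 74.920 mm

74.9 mm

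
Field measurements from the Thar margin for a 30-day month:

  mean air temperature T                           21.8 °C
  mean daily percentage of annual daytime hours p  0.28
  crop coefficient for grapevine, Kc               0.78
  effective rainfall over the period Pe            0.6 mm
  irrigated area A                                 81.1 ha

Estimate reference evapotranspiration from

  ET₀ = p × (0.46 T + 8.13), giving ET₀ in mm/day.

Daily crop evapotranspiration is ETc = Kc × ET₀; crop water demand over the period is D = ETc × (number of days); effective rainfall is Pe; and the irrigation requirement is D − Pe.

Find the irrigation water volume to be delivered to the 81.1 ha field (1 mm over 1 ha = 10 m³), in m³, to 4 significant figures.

96000 m³

ET₀ = 0.28 × (0.46 × 21.8 + 8.13) = 0.28 × 18.158 = 5.0842 mm/d
ETc = Kc × ET₀ = 0.78 × 5.0842 = 3.9657 mm/d
Crop demand D = ETc × 30 d = 3.9657 × 30 = 118.971 mm
D − Pe = 118.971 − 0.6 = 118.371 mm
Volume = 118.371 mm × 81.1 ha × 10 = 95998.9 m³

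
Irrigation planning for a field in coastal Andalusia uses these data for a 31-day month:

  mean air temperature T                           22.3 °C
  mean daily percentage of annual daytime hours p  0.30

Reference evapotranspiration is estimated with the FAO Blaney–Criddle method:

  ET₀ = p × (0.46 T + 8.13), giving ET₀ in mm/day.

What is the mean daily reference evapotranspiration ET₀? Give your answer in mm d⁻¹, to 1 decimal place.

5.5 mm d⁻¹

ET₀ = 0.30 × (0.46 × 22.3 + 8.13) = 0.30 × 18.388 = 5.5164 mm/d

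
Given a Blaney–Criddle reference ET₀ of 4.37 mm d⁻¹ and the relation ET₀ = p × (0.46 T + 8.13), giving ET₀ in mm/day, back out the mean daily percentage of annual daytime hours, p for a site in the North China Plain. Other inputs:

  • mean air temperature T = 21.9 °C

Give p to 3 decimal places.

0.240

p = ET₀ / (0.46 T + 8.13) = 4.37 / (0.46 × 21.9 + 8.13) = 4.37 / 18.204 = 0.2401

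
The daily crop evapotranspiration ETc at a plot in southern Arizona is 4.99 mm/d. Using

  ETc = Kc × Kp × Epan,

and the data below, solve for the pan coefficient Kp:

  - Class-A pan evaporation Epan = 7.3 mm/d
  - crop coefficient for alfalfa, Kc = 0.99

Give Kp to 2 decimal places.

0.69

ETc = Kc × Kp × Epan  ⇒  Kp = ETc / (Kc × Epan)
Kp = 4.99 / (0.99 × 7.3) = 4.99 / 7.227 = 0.6905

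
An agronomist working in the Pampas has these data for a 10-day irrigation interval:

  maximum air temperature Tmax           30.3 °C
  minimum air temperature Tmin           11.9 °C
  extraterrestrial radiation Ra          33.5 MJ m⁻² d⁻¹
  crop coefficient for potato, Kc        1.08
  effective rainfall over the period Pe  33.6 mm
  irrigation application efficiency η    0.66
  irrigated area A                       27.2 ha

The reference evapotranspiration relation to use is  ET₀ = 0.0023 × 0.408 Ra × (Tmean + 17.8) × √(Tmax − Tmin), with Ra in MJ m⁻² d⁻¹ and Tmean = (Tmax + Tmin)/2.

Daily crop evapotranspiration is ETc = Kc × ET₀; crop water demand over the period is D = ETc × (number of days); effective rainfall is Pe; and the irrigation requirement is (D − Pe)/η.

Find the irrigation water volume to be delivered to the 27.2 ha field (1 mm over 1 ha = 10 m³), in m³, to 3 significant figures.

Tmean = (30.3 + 11.9)/2 = 21.10 °C
0.408 Ra = 0.408 × 33.5 = 13.6680 mm/d equivalent
ET₀ = 0.0023 × 13.6680 × (21.10 + 17.8) × √18.4 = 0.0023 × 13.6680 × 38.90 × 4.2895 = 5.2455 mm/d
ETc = Kc × ET₀ = 1.08 × 5.2455 = 5.6651 mm/d
Crop demand D = ETc × 10 d = 5.6651 × 10 = 56.651 mm
D − Pe = 56.651 − 33.6 = 23.051 mm
Gross irrigation = 23.051 / 0.66 = 34.926 mm
Volume = 34.926 mm × 27.2 ha × 10 = 9499.9 m³

9500 m³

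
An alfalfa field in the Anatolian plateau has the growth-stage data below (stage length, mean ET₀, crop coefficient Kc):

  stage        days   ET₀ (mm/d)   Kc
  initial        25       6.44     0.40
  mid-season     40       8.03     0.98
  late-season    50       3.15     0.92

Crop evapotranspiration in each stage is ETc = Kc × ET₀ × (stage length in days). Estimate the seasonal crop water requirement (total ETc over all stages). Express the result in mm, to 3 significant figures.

initial: 0.40 × 6.44 × 25 = 64.40 mm
mid-season: 0.98 × 8.03 × 40 = 314.78 mm
late-season: 0.92 × 3.15 × 50 = 144.90 mm
Seasonal total = 524.08 mm

524 mm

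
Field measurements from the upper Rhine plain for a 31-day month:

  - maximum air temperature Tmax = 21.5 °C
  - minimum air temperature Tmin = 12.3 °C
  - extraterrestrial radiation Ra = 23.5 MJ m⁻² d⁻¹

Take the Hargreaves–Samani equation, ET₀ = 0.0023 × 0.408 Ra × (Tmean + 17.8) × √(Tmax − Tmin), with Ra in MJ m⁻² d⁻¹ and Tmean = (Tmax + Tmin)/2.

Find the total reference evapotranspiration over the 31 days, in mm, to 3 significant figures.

Tmean = (21.5 + 12.3)/2 = 16.90 °C
0.408 Ra = 0.408 × 23.5 = 9.5880 mm/d equivalent
ET₀ = 0.0023 × 9.5880 × (16.90 + 17.8) × √9.2 = 0.0023 × 9.5880 × 34.70 × 3.0332 = 2.3211 mm/d
Over 31 days: 2.3211 × 31 = 71.954 mm

72.0 mm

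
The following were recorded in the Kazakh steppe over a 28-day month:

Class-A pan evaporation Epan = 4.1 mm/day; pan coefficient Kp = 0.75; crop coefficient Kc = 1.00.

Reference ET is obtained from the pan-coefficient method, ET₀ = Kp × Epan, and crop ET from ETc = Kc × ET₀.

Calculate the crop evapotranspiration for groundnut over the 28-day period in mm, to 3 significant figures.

86.1 mm

ET₀ = 0.75 × 4.1 = 3.0750 mm/d
ETc = Kc × ET₀ = 1.00 × 3.0750 = 3.0750 mm/d
Over 28 days: 3.0750 × 28 = 86.100 mm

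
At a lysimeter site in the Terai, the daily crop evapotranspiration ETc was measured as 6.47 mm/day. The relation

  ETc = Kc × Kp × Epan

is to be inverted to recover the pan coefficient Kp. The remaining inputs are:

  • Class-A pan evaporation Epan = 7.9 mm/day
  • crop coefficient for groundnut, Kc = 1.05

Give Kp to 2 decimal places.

0.78

ETc = Kc × Kp × Epan  ⇒  Kp = ETc / (Kc × Epan)
Kp = 6.47 / (1.05 × 7.9) = 6.47 / 8.295 = 0.7800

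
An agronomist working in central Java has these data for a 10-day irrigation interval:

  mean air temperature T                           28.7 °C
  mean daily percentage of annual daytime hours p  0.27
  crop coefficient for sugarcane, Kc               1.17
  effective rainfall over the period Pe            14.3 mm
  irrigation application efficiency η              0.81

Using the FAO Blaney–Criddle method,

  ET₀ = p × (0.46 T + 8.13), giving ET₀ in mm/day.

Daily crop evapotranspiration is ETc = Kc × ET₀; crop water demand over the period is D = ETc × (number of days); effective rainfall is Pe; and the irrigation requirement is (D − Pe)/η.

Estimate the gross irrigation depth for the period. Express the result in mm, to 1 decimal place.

ET₀ = 0.27 × (0.46 × 28.7 + 8.13) = 0.27 × 21.332 = 5.7596 mm/d
ETc = Kc × ET₀ = 1.17 × 5.7596 = 6.7387 mm/d
Crop demand D = ETc × 10 d = 6.7387 × 10 = 67.387 mm
D − Pe = 67.387 − 14.3 = 53.087 mm
Gross irrigation = 53.087 / 0.81 = 65.540 mm

65.5 mm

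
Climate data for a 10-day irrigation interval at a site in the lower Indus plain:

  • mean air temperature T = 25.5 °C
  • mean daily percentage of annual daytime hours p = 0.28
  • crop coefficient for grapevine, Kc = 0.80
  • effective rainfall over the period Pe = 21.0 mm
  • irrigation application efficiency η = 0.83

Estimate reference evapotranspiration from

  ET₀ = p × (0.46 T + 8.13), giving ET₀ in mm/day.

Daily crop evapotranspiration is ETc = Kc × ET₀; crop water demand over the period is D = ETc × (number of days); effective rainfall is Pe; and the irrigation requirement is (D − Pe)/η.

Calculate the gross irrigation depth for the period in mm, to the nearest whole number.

ET₀ = 0.28 × (0.46 × 25.5 + 8.13) = 0.28 × 19.860 = 5.5608 mm/d
ETc = Kc × ET₀ = 0.80 × 5.5608 = 4.4486 mm/d
Crop demand D = ETc × 10 d = 4.4486 × 10 = 44.486 mm
D − Pe = 44.486 − 21.0 = 23.486 mm
Gross irrigation = 23.486 / 0.83 = 28.296 mm

28 mm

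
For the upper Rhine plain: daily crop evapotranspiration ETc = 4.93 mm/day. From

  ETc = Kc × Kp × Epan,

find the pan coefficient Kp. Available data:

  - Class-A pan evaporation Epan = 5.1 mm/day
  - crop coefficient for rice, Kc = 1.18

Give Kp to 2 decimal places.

0.82

ETc = Kc × Kp × Epan  ⇒  Kp = ETc / (Kc × Epan)
Kp = 4.93 / (1.18 × 5.1) = 4.93 / 6.018 = 0.8192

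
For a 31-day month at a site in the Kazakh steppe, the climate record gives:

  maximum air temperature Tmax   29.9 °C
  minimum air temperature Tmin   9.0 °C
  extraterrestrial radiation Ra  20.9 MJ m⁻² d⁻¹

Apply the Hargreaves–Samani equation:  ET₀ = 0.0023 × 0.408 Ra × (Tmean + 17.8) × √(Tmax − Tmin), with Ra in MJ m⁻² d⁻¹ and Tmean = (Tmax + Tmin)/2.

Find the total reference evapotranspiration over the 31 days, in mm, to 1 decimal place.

103.5 mm

Tmean = (29.9 + 9.0)/2 = 19.45 °C
0.408 Ra = 0.408 × 20.9 = 8.5272 mm/d equivalent
ET₀ = 0.0023 × 8.5272 × (19.45 + 17.8) × √20.9 = 0.0023 × 8.5272 × 37.25 × 4.5717 = 3.3399 mm/d
Over 31 days: 3.3399 × 31 = 103.537 mm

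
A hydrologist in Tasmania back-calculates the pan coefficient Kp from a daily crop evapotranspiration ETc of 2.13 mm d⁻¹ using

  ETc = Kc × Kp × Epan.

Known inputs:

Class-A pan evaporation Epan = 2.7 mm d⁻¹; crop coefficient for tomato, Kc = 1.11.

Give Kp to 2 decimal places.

0.71

ETc = Kc × Kp × Epan  ⇒  Kp = ETc / (Kc × Epan)
Kp = 2.13 / (1.11 × 2.7) = 2.13 / 2.997 = 0.7107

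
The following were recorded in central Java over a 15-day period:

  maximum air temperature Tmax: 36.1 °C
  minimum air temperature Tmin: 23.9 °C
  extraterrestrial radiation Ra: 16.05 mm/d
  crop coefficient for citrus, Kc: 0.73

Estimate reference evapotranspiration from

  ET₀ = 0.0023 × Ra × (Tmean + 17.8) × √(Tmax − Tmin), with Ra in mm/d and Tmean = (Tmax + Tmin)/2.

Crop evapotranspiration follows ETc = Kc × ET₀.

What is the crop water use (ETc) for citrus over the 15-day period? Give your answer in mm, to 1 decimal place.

Tmean = (36.1 + 23.9)/2 = 30.00 °C
ET₀ = 0.0023 × 16.05 × (30.00 + 17.8) × √12.2 = 0.0023 × 16.05 × 47.80 × 3.4928 = 6.1632 mm/d
ETc = Kc × ET₀ = 0.73 × 6.1632 = 4.4991 mm/d
Over 15 days: 4.4991 × 15 = 67.487 mm

67.5 mm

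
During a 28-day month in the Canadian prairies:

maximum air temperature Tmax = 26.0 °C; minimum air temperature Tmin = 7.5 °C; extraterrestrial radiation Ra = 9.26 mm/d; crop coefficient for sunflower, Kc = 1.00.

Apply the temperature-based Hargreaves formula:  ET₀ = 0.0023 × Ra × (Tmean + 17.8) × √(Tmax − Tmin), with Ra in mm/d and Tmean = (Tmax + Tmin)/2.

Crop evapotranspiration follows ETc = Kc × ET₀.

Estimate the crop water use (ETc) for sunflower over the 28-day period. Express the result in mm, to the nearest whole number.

89 mm

Tmean = (26.0 + 7.5)/2 = 16.75 °C
ET₀ = 0.0023 × 9.26 × (16.75 + 17.8) × √18.5 = 0.0023 × 9.26 × 34.55 × 4.3012 = 3.1650 mm/d
ETc = Kc × ET₀ = 1.00 × 3.1650 = 3.1650 mm/d
Over 28 days: 3.1650 × 28 = 88.620 mm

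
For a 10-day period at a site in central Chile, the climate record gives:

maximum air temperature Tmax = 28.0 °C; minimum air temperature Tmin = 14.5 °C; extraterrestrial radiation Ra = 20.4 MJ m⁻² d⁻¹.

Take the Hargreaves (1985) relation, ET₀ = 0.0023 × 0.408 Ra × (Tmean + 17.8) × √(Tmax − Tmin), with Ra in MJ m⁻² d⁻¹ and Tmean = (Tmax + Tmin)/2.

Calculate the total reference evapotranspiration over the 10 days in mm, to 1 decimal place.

27.5 mm

Tmean = (28.0 + 14.5)/2 = 21.25 °C
0.408 Ra = 0.408 × 20.4 = 8.3232 mm/d equivalent
ET₀ = 0.0023 × 8.3232 × (21.25 + 17.8) × √13.5 = 0.0023 × 8.3232 × 39.05 × 3.6742 = 2.7466 mm/d
Over 10 days: 2.7466 × 10 = 27.466 mm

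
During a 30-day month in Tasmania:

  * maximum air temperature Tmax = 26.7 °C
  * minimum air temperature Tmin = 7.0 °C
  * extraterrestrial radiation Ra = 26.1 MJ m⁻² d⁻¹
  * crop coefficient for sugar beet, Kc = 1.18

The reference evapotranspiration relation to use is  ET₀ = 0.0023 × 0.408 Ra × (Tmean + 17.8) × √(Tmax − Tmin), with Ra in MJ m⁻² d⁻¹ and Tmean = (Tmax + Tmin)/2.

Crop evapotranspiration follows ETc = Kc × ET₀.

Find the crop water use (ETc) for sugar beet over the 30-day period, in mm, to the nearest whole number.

133 mm

Tmean = (26.7 + 7.0)/2 = 16.85 °C
0.408 Ra = 0.408 × 26.1 = 10.6488 mm/d equivalent
ET₀ = 0.0023 × 10.6488 × (16.85 + 17.8) × √19.7 = 0.0023 × 10.6488 × 34.65 × 4.4385 = 3.7668 mm/d
ETc = Kc × ET₀ = 1.18 × 3.7668 = 4.4448 mm/d
Over 30 days: 4.4448 × 30 = 133.344 mm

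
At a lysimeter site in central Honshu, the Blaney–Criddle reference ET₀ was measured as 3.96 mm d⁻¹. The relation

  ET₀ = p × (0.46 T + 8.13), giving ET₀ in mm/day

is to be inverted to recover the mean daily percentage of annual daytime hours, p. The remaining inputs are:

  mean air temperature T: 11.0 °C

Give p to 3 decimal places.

p = ET₀ / (0.46 T + 8.13) = 3.96 / (0.46 × 11.0 + 8.13) = 3.96 / 13.190 = 0.3002

0.300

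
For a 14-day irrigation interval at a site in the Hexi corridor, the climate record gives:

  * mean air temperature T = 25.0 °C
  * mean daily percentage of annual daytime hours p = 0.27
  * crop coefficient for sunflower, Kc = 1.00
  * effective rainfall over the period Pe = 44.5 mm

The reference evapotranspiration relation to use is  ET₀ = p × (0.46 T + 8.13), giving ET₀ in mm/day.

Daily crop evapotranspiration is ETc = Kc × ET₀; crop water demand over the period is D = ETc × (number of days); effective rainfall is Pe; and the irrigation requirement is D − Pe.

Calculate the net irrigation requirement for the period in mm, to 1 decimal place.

ET₀ = 0.27 × (0.46 × 25.0 + 8.13) = 0.27 × 19.630 = 5.3001 mm/d
ETc = Kc × ET₀ = 1.00 × 5.3001 = 5.3001 mm/d
Crop demand D = ETc × 14 d = 5.3001 × 14 = 74.201 mm
D − Pe = 74.201 − 44.5 = 29.701 mm

29.7 mm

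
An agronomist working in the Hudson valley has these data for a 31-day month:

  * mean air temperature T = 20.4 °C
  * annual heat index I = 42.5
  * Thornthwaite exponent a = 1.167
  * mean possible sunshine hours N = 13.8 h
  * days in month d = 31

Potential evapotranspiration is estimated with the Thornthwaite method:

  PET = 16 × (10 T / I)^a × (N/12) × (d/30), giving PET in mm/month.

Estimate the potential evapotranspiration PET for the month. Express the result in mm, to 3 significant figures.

119 mm

10T/I = 10 × 20.4 / 42.5 = 4.8000
(10T/I)^a = 4.8000^1.167 = 6.2375
Uncorrected PET = 16 × 6.2375 = 99.800 mm
Correction = (N/12)(d/30) = (13.8/12)(31/30) = 1.1883
PET = 99.800 × 1.1883 = 118.592 mm/month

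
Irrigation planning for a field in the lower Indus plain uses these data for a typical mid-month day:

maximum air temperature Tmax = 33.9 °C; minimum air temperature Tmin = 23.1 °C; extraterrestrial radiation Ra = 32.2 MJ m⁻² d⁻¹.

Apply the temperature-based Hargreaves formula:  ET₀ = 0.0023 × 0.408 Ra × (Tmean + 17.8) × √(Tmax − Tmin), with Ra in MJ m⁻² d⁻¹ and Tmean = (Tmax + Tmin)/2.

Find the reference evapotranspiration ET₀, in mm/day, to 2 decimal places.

4.60 mm/day

Tmean = (33.9 + 23.1)/2 = 28.50 °C
0.408 Ra = 0.408 × 32.2 = 13.1376 mm/d equivalent
ET₀ = 0.0023 × 13.1376 × (28.50 + 17.8) × √10.8 = 0.0023 × 13.1376 × 46.30 × 3.2863 = 4.5976 mm/d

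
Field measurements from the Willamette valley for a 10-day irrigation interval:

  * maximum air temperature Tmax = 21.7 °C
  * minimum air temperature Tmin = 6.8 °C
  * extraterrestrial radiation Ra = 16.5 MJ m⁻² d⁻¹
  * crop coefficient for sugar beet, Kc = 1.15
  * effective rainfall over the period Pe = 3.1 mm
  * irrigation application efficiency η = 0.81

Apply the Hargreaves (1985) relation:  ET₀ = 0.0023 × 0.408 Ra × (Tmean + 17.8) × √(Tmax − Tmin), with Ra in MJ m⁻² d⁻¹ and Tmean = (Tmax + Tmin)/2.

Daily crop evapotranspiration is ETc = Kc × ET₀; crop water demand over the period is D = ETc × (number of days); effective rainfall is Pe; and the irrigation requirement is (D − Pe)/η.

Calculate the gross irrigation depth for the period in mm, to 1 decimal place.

Tmean = (21.7 + 6.8)/2 = 14.25 °C
0.408 Ra = 0.408 × 16.5 = 6.7320 mm/d equivalent
ET₀ = 0.0023 × 6.7320 × (14.25 + 17.8) × √14.9 = 0.0023 × 6.7320 × 32.05 × 3.8601 = 1.9156 mm/d
ETc = Kc × ET₀ = 1.15 × 1.9156 = 2.2029 mm/d
Crop demand D = ETc × 10 d = 2.2029 × 10 = 22.029 mm
D − Pe = 22.029 − 3.1 = 18.929 mm
Gross irrigation = 18.929 / 0.81 = 23.369 mm

23.4 mm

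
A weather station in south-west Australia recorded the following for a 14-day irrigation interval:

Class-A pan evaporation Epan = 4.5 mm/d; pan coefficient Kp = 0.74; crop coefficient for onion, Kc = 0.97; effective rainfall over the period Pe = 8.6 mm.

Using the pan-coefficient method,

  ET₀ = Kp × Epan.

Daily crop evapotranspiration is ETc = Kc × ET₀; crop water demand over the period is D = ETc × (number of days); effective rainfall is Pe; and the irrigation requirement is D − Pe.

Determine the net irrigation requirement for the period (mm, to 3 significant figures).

ET₀ = 0.74 × 4.5 = 3.3300 mm/d
ETc = Kc × ET₀ = 0.97 × 3.3300 = 3.2301 mm/d
Crop demand D = ETc × 14 d = 3.2301 × 14 = 45.221 mm
D − Pe = 45.221 − 8.6 = 36.621 mm

36.6 mm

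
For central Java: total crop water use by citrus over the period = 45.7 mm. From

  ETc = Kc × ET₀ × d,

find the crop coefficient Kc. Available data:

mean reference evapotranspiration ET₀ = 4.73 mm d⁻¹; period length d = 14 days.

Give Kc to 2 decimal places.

ETc = Kc × ET₀ × d  ⇒  Kc = ETc / (ET₀ × d)
Kc = 45.7 / (4.73 × 14) = 45.7 / 66.22 = 0.6901

0.69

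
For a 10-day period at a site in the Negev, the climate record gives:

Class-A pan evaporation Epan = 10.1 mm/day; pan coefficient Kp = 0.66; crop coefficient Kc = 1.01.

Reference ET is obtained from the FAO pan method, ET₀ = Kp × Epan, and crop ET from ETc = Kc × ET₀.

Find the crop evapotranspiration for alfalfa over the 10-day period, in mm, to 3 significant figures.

67.3 mm

ET₀ = 0.66 × 10.1 = 6.6660 mm/d
ETc = Kc × ET₀ = 1.01 × 6.6660 = 6.7327 mm/d
Over 10 days: 6.7327 × 10 = 67.327 mm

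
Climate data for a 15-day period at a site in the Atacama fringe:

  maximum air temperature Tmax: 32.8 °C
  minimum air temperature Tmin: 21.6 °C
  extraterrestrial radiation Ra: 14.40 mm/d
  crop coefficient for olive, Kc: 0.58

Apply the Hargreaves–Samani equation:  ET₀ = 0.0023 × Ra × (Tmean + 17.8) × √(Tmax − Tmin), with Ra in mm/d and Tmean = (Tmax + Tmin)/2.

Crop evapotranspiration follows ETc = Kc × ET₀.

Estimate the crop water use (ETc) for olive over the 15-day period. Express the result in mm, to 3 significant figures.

43.4 mm

Tmean = (32.8 + 21.6)/2 = 27.20 °C
ET₀ = 0.0023 × 14.40 × (27.20 + 17.8) × √11.2 = 0.0023 × 14.40 × 45.00 × 3.3466 = 4.9878 mm/d
ETc = Kc × ET₀ = 0.58 × 4.9878 = 2.8929 mm/d
Over 15 days: 2.8929 × 15 = 43.394 mm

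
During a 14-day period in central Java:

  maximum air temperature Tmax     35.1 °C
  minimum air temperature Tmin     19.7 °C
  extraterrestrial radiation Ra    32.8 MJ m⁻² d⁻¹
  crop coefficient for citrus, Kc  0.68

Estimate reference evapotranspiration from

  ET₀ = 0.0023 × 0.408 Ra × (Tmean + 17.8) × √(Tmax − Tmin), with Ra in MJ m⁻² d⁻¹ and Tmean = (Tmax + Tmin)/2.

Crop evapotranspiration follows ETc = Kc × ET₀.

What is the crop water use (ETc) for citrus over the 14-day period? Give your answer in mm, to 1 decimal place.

52.0 mm

Tmean = (35.1 + 19.7)/2 = 27.40 °C
0.408 Ra = 0.408 × 32.8 = 13.3824 mm/d equivalent
ET₀ = 0.0023 × 13.3824 × (27.40 + 17.8) × √15.4 = 0.0023 × 13.3824 × 45.20 × 3.9243 = 5.4596 mm/d
ETc = Kc × ET₀ = 0.68 × 5.4596 = 3.7125 mm/d
Over 14 days: 3.7125 × 14 = 51.975 mm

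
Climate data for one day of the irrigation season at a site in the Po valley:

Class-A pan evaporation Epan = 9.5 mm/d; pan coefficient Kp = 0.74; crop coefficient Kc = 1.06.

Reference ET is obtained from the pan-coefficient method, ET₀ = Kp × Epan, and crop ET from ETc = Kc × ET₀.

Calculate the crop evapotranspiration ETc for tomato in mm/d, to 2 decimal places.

7.45 mm/d

ET₀ = 0.74 × 9.5 = 7.0300 mm/d
ETc = Kc × ET₀ = 1.06 × 7.0300 = 7.4518 mm/d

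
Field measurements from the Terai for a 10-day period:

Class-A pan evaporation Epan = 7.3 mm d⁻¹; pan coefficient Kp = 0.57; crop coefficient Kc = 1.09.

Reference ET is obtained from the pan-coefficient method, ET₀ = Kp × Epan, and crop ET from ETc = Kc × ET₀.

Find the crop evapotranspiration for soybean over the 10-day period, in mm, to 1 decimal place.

45.4 mm

ET₀ = 0.57 × 7.3 = 4.1610 mm/d
ETc = Kc × ET₀ = 1.09 × 4.1610 = 4.5355 mm/d
Over 10 days: 4.5355 × 10 = 45.355 mm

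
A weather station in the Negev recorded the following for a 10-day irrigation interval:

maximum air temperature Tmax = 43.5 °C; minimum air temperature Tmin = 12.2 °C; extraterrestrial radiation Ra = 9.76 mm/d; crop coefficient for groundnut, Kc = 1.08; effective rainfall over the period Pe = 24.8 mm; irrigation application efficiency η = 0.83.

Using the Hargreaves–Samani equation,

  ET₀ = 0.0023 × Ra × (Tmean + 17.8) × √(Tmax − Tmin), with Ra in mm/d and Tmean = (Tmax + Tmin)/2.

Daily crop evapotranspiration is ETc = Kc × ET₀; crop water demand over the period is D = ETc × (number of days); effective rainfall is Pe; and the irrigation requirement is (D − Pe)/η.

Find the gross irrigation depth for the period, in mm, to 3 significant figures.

Tmean = (43.5 + 12.2)/2 = 27.85 °C
ET₀ = 0.0023 × 9.76 × (27.85 + 17.8) × √31.3 = 0.0023 × 9.76 × 45.65 × 5.5946 = 5.7331 mm/d
ETc = Kc × ET₀ = 1.08 × 5.7331 = 6.1917 mm/d
Crop demand D = ETc × 10 d = 6.1917 × 10 = 61.917 mm
D − Pe = 61.917 − 24.8 = 37.117 mm
Gross irrigation = 37.117 / 0.83 = 44.719 mm

44.7 mm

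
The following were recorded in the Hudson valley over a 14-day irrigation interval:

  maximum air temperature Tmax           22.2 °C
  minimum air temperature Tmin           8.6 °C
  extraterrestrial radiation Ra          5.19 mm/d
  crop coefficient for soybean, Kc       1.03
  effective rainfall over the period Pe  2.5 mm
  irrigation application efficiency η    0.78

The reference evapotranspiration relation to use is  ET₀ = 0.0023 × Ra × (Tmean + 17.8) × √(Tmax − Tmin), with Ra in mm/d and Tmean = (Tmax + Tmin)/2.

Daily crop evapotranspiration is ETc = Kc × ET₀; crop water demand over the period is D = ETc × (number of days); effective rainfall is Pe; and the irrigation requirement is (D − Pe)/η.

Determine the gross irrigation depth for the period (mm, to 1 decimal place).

Tmean = (22.2 + 8.6)/2 = 15.40 °C
ET₀ = 0.0023 × 5.19 × (15.40 + 17.8) × √13.6 = 0.0023 × 5.19 × 33.20 × 3.6878 = 1.4615 mm/d
ETc = Kc × ET₀ = 1.03 × 1.4615 = 1.5053 mm/d
Crop demand D = ETc × 14 d = 1.5053 × 14 = 21.074 mm
D − Pe = 21.074 − 2.5 = 18.574 mm
Gross irrigation = 18.574 / 0.78 = 23.813 mm

23.8 mm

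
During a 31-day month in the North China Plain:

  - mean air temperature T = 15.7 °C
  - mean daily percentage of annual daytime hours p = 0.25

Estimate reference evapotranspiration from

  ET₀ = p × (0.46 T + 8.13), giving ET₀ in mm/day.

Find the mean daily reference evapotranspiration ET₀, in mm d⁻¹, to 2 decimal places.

3.84 mm d⁻¹

ET₀ = 0.25 × (0.46 × 15.7 + 8.13) = 0.25 × 15.352 = 3.8380 mm/d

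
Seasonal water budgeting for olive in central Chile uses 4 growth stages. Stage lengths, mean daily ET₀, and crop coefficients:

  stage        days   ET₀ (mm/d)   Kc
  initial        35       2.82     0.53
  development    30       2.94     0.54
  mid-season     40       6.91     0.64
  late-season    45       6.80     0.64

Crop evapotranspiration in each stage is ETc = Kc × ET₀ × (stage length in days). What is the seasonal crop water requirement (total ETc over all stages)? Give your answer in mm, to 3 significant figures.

473 mm

initial: 0.53 × 2.82 × 35 = 52.31 mm
development: 0.54 × 2.94 × 30 = 47.63 mm
mid-season: 0.64 × 6.91 × 40 = 176.90 mm
late-season: 0.64 × 6.80 × 45 = 195.84 mm
Seasonal total = 472.68 mm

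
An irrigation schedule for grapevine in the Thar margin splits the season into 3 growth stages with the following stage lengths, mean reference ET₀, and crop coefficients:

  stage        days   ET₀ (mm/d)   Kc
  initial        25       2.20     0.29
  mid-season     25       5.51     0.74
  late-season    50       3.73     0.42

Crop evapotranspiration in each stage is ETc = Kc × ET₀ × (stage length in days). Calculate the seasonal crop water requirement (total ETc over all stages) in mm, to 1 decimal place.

initial: 0.29 × 2.20 × 25 = 15.95 mm
mid-season: 0.74 × 5.51 × 25 = 101.94 mm
late-season: 0.42 × 3.73 × 50 = 78.33 mm
Seasonal total = 196.22 mm

196.2 mm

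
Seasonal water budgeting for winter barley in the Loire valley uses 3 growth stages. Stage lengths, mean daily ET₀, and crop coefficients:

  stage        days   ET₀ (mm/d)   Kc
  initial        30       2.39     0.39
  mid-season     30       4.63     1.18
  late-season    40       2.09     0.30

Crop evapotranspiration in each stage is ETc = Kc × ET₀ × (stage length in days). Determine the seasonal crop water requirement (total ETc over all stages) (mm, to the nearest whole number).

initial: 0.39 × 2.39 × 30 = 27.96 mm
mid-season: 1.18 × 4.63 × 30 = 163.90 mm
late-season: 0.30 × 2.09 × 40 = 25.08 mm
Seasonal total = 216.94 mm

217 mm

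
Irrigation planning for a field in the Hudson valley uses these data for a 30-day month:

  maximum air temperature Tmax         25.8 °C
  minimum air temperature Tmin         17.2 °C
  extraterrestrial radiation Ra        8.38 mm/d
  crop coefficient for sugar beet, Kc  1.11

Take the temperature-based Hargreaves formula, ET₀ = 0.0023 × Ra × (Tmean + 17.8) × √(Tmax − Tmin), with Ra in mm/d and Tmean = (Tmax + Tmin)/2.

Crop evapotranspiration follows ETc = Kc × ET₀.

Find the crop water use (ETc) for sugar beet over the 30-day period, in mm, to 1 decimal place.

74.0 mm

Tmean = (25.8 + 17.2)/2 = 21.50 °C
ET₀ = 0.0023 × 8.38 × (21.50 + 17.8) × √8.6 = 0.0023 × 8.38 × 39.30 × 2.9326 = 2.2214 mm/d
ETc = Kc × ET₀ = 1.11 × 2.2214 = 2.4658 mm/d
Over 30 days: 2.4658 × 30 = 73.974 mm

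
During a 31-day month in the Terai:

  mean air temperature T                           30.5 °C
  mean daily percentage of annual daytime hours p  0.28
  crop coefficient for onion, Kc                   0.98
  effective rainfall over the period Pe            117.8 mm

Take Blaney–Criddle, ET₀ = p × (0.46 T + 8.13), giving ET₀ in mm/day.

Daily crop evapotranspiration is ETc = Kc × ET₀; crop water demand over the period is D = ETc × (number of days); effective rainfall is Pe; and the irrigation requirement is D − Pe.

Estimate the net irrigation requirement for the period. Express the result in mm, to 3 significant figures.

70.7 mm

ET₀ = 0.28 × (0.46 × 30.5 + 8.13) = 0.28 × 22.160 = 6.2048 mm/d
ETc = Kc × ET₀ = 0.98 × 6.2048 = 6.0807 mm/d
Crop demand D = ETc × 31 d = 6.0807 × 31 = 188.502 mm
D − Pe = 188.502 − 117.8 = 70.702 mm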